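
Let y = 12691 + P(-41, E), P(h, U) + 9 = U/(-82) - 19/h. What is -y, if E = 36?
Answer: -519963/41 ≈ -12682.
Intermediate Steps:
P(h, U) = -9 - 19/h - U/82 (P(h, U) = -9 + (U/(-82) - 19/h) = -9 + (U*(-1/82) - 19/h) = -9 + (-U/82 - 19/h) = -9 + (-19/h - U/82) = -9 - 19/h - U/82)
y = 519963/41 (y = 12691 + (-9 - 19/(-41) - 1/82*36) = 12691 + (-9 - 19*(-1/41) - 18/41) = 12691 + (-9 + 19/41 - 18/41) = 12691 - 368/41 = 519963/41 ≈ 12682.)
-y = -1*519963/41 = -519963/41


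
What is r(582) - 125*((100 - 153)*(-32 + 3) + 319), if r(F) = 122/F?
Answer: -67511939/291 ≈ -2.3200e+5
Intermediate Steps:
r(582) - 125*((100 - 153)*(-32 + 3) + 319) = 122/582 - 125*((100 - 153)*(-32 + 3) + 319) = 122*(1/582) - 125*(-53*(-29) + 319) = 61/291 - 125*(1537 + 319) = 61/291 - 125*1856 = 61/291 - 232000 = -67511939/291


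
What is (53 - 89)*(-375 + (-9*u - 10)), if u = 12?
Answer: 17748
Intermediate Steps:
(53 - 89)*(-375 + (-9*u - 10)) = (53 - 89)*(-375 + (-9*12 - 10)) = -36*(-375 + (-108 - 10)) = -36*(-375 - 118) = -36*(-493) = 17748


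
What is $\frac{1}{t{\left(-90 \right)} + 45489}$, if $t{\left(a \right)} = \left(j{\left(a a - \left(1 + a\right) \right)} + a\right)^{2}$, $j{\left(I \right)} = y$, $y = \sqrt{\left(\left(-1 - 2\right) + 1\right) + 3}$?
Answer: $\frac{1}{53410} \approx 1.8723 \cdot 10^{-5}$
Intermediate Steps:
$y = 1$ ($y = \sqrt{\left(-3 + 1\right) + 3} = \sqrt{-2 + 3} = \sqrt{1} = 1$)
$j{\left(I \right)} = 1$
$t{\left(a \right)} = \left(1 + a\right)^{2}$
$\frac{1}{t{\left(-90 \right)} + 45489} = \frac{1}{\left(1 - 90\right)^{2} + 45489} = \frac{1}{\left(-89\right)^{2} + 45489} = \frac{1}{7921 + 45489} = \frac{1}{53410}$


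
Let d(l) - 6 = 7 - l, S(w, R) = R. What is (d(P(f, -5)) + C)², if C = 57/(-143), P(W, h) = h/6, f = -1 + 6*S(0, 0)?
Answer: 132871729/736164 ≈ 180.49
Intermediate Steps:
f = -1 (f = -1 + 6*0 = -1 + 0 = -1)
P(W, h) = h/6 (P(W, h) = h*(⅙) = h/6)
d(l) = 13 - l (d(l) = 6 + (7 - l) = 13 - l)
C = -57/143 (C = 57*(-1/143) = -57/143 ≈ -0.39860)
(d(P(f, -5)) + C)² = ((13 - (-5)/6) - 57/143)² = ((13 - 1*(-⅚)) - 57/143)² = ((13 + ⅚) - 57/143)² = (83/6 - 57/143)² = (11527/858)² = 132871729/736164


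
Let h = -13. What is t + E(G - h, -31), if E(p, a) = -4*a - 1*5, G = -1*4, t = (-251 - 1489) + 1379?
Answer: -242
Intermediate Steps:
t = -361 (t = -1740 + 1379 = -361)
G = -4
E(p, a) = -5 - 4*a (E(p, a) = -4*a - 5 = -5 - 4*a)
t + E(G - h, -31) = -361 + (-5 - 4*(-31)) = -361 + (-5 + 124) = -361 + 119 = -242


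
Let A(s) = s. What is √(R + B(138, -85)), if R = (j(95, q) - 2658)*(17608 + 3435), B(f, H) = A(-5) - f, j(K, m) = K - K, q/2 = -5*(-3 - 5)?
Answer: I*√55932437 ≈ 7478.8*I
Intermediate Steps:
q = 80 (q = 2*(-5*(-3 - 5)) = 2*(-5*(-8)) = 2*40 = 80)
j(K, m) = 0
B(f, H) = -5 - f
R = -55932294 (R = (0 - 2658)*(17608 + 3435) = -2658*21043 = -55932294)
√(R + B(138, -85)) = √(-55932294 + (-5 - 1*138)) = √(-55932294 + (-5 - 138)) = √(-55932294 - 143) = √(-55932437) = I*√55932437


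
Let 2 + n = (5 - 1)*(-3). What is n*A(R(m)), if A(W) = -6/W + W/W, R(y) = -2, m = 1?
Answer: -56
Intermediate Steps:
A(W) = 1 - 6/W (A(W) = -6/W + 1 = 1 - 6/W)
n = -14 (n = -2 + (5 - 1)*(-3) = -2 + 4*(-3) = -2 - 12 = -14)
n*A(R(m)) = -14*(-6 - 2)/(-2) = -(-7)*(-8) = -14*4 = -56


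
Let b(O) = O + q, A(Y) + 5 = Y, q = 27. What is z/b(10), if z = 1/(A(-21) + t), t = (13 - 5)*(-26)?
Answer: -1/8658 ≈ -0.00011550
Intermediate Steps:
A(Y) = -5 + Y
b(O) = 27 + O (b(O) = O + 27 = 27 + O)
t = -208 (t = 8*(-26) = -208)
z = -1/234 (z = 1/((-5 - 21) - 208) = 1/(-26 - 208) = 1/(-234) = -1/234 ≈ -0.0042735)
z/b(10) = -1/(234*(27 + 10)) = -1/234/37 = -1/234*1/37 = -1/8658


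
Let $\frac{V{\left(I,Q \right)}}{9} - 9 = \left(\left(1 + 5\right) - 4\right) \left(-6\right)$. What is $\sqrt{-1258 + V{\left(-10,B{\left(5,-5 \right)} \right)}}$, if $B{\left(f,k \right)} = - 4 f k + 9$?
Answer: $i \sqrt{1285} \approx 35.847 i$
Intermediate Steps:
$B{\left(f,k \right)} = 9 - 4 f k$ ($B{\left(f,k \right)} = - 4 f k + 9 = 9 - 4 f k$)
$V{\left(I,Q \right)} = -27$ ($V{\left(I,Q \right)} = 81 + 9 \left(\left(1 + 5\right) - 4\right) \left(-6\right) = 81 + 9 \left(6 - 4\right) \left(-6\right) = 81 + 9 \cdot 2 \left(-6\right) = 81 + 9 \left(-12\right) = 81 - 108 = -27$)
$\sqrt{-1258 + V{\left(-10,B{\left(5,-5 \right)} \right)}} = \sqrt{-1258 - 27} = \sqrt{-1285} = i \sqrt{1285}$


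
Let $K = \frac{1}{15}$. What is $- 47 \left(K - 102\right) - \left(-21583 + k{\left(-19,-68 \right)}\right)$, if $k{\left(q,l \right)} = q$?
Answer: $\frac{395893}{15} \approx 26393.0$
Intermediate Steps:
$K = \frac{1}{15} \approx 0.066667$
$- 47 \left(K - 102\right) - \left(-21583 + k{\left(-19,-68 \right)}\right) = - 47 \left(\frac{1}{15} - 102\right) - \left(-21583 - 19\right) = \left(-47\right) \left(- \frac{1529}{15}\right) - -21602 = \frac{71863}{15} + 21602 = \frac{395893}{15}$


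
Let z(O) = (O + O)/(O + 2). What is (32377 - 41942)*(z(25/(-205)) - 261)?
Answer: 192323455/77 ≈ 2.4977e+6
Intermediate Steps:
z(O) = 2*O/(2 + O) (z(O) = (2*O)/(2 + O) = 2*O/(2 + O))
(32377 - 41942)*(z(25/(-205)) - 261) = (32377 - 41942)*(2*(25/(-205))/(2 + 25/(-205)) - 261) = -9565*(2*(25*(-1/205))/(2 + 25*(-1/205)) - 261) = -9565*(2*(-5/41)/(2 - 5/41) - 261) = -9565*(2*(-5/41)/(77/41) - 261) = -9565*(2*(-5/41)*(41/77) - 261) = -9565*(-10/77 - 261) = -9565*(-20107/77) = 192323455/77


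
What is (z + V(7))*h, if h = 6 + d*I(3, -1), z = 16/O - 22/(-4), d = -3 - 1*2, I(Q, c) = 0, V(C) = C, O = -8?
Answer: 63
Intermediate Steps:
d = -5 (d = -3 - 2 = -5)
z = 7/2 (z = 16/(-8) - 22/(-4) = 16*(-1/8) - 22*(-1/4) = -2 + 11/2 = 7/2 ≈ 3.5000)
h = 6 (h = 6 - 5*0 = 6 + 0 = 6)
(z + V(7))*h = (7/2 + 7)*6 = (21/2)*6 = 63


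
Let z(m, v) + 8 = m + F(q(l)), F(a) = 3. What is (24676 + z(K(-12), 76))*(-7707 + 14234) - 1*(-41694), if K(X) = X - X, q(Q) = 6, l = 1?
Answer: 161069311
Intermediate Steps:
K(X) = 0
z(m, v) = -5 + m (z(m, v) = -8 + (m + 3) = -8 + (3 + m) = -5 + m)
(24676 + z(K(-12), 76))*(-7707 + 14234) - 1*(-41694) = (24676 + (-5 + 0))*(-7707 + 14234) - 1*(-41694) = (24676 - 5)*6527 + 41694 = 24671*6527 + 41694 = 161027617 + 41694 = 161069311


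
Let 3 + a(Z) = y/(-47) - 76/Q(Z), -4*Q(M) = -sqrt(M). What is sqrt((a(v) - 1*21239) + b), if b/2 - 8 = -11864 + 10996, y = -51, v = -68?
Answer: sqrt(-14658271029 + 5708056*I*sqrt(17))/799 ≈ 0.12165 + 151.53*I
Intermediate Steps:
Q(M) = sqrt(M)/4 (Q(M) = -(-1)*sqrt(M)/4 = sqrt(M)/4)
a(Z) = -90/47 - 304/sqrt(Z) (a(Z) = -3 + (-51/(-47) - 76*4/sqrt(Z)) = -3 + (-51*(-1/47) - 304/sqrt(Z)) = -3 + (51/47 - 304/sqrt(Z)) = -90/47 - 304/sqrt(Z))
b = -1720 (b = 16 + 2*(-11864 + 10996) = 16 + 2*(-868) = 16 - 1736 = -1720)
sqrt((a(v) - 1*21239) + b) = sqrt(((-90/47 - (-152)*I*sqrt(17)/17) - 1*21239) - 1720) = sqrt(((-90/47 - (-152)*I*sqrt(17)/17) - 21239) - 1720) = sqrt(((-90/47 + 152*I*sqrt(17)/17) - 21239) - 1720) = sqrt((-998323/47 + 152*I*sqrt(17)/17) - 1720) = sqrt(-1079163/47 + 152*I*sqrt(17)/17)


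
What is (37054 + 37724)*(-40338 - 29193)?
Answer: -5199389118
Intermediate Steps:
(37054 + 37724)*(-40338 - 29193) = 74778*(-69531) = -5199389118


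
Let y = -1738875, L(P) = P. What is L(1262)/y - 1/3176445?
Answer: -89120277/122743128875 ≈ -0.00072607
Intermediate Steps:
L(1262)/y - 1/3176445 = 1262/(-1738875) - 1/3176445 = 1262*(-1/1738875) - 1*1/3176445 = -1262/1738875 - 1/3176445 = -89120277/122743128875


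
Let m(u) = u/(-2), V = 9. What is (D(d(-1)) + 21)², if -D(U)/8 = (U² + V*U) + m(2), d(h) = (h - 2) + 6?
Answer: 67081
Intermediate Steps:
m(u) = -u/2 (m(u) = u*(-½) = -u/2)
d(h) = 4 + h (d(h) = (-2 + h) + 6 = 4 + h)
D(U) = 8 - 72*U - 8*U² (D(U) = -8*((U² + 9*U) - ½*2) = -8*((U² + 9*U) - 1) = -8*(-1 + U² + 9*U) = 8 - 72*U - 8*U²)
(D(d(-1)) + 21)² = ((8 - 72*(4 - 1) - 8*(4 - 1)²) + 21)² = ((8 - 72*3 - 8*3²) + 21)² = ((8 - 216 - 8*9) + 21)² = ((8 - 216 - 72) + 21)² = (-280 + 21)² = (-259)² = 67081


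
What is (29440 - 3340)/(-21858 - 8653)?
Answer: -26100/30511 ≈ -0.85543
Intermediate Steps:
(29440 - 3340)/(-21858 - 8653) = 26100/(-30511) = 26100*(-1/30511) = -26100/30511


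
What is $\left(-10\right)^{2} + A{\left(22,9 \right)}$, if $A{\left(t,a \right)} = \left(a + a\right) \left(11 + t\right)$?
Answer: $694$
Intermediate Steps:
$A{\left(t,a \right)} = 2 a \left(11 + t\right)$
$\left(-10\right)^{2} + A{\left(22,9 \right)} = \left(-10\right)^{2} + 2 \cdot 9 \left(11 + 22\right) = 100 + 2 \cdot 9 \cdot 33 = 100 + 594 = 694$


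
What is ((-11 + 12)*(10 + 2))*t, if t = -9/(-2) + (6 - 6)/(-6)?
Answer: 54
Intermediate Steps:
t = 9/2 (t = -9*(-½) + 0*(-⅙) = 9/2 + 0 = 9/2 ≈ 4.5000)
((-11 + 12)*(10 + 2))*t = ((-11 + 12)*(10 + 2))*(9/2) = (1*12)*(9/2) = 12*(9/2) = 54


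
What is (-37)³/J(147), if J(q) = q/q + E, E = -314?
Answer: 50653/313 ≈ 161.83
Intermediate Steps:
J(q) = -313 (J(q) = q/q - 314 = 1 - 314 = -313)
(-37)³/J(147) = (-37)³/(-313) = -50653*(-1/313) = 50653/313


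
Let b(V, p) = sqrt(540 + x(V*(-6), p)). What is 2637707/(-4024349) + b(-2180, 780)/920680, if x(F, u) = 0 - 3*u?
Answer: -2637707/4024349 + 3*I*sqrt(2)/92068 ≈ -0.65544 + 4.6082e-5*I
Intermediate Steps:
x(F, u) = -3*u
b(V, p) = sqrt(540 - 3*p)
2637707/(-4024349) + b(-2180, 780)/920680 = 2637707/(-4024349) + sqrt(540 - 3*780)/920680 = 2637707*(-1/4024349) + sqrt(540 - 2340)*(1/920680) = -2637707/4024349 + sqrt(-1800)*(1/920680) = -2637707/4024349 + (30*I*sqrt(2))*(1/920680) = -2637707/4024349 + 3*I*sqrt(2)/92068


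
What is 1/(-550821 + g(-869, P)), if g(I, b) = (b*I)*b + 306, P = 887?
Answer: -1/684252776 ≈ -1.4614e-9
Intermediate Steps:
g(I, b) = 306 + I*b² (g(I, b) = (I*b)*b + 306 = I*b² + 306 = 306 + I*b²)
1/(-550821 + g(-869, P)) = 1/(-550821 + (306 - 869*887²)) = 1/(-550821 + (306 - 869*786769)) = 1/(-550821 + (306 - 683702261)) = 1/(-550821 - 683701955) = 1/(-684252776) = -1/684252776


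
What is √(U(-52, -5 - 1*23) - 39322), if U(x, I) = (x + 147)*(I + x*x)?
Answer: √214898 ≈ 463.57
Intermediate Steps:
U(x, I) = (147 + x)*(I + x²)
√(U(-52, -5 - 1*23) - 39322) = √(((-52)³ + 147*(-5 - 1*23) + 147*(-52)² + (-5 - 1*23)*(-52)) - 39322) = √((-140608 + 147*(-5 - 23) + 147*2704 + (-5 - 23)*(-52)) - 39322) = √((-140608 + 147*(-28) + 397488 - 28*(-52)) - 39322) = √((-140608 - 4116 + 397488 + 1456) - 39322) = √(254220 - 39322) = √214898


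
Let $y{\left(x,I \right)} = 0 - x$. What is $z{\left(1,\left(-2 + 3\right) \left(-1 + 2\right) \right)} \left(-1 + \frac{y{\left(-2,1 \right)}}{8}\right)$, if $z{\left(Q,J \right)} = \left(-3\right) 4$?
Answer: $9$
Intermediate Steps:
$y{\left(x,I \right)} = - x$
$z{\left(Q,J \right)} = -12$
$z{\left(1,\left(-2 + 3\right) \left(-1 + 2\right) \right)} \left(-1 + \frac{y{\left(-2,1 \right)}}{8}\right) = - 12 \left(-1 + \frac{\left(-1\right) \left(-2\right)}{8}\right) = - 12 \left(-1 + 2 \cdot \frac{1}{8}\right) = - 12 \left(-1 + \frac{1}{4}\right) = \left(-12\right) \left(- \frac{3}{4}\right) = 9$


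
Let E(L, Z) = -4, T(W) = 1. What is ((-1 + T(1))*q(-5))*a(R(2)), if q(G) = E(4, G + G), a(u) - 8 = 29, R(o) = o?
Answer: 0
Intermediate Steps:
a(u) = 37 (a(u) = 8 + 29 = 37)
q(G) = -4
((-1 + T(1))*q(-5))*a(R(2)) = ((-1 + 1)*(-4))*37 = (0*(-4))*37 = 0*37 = 0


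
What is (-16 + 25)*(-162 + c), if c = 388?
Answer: 2034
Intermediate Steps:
(-16 + 25)*(-162 + c) = (-16 + 25)*(-162 + 388) = 9*226 = 2034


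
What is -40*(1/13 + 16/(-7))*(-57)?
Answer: -458280/91 ≈ -5036.0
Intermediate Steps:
-40*(1/13 + 16/(-7))*(-57) = -40*(1*(1/13) + 16*(-1/7))*(-57) = -40*(1/13 - 16/7)*(-57) = -40*(-201/91)*(-57) = (8040/91)*(-57) = -458280/91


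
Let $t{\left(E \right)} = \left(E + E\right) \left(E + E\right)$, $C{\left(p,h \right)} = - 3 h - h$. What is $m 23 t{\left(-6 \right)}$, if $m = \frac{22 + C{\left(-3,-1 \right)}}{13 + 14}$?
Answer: $\frac{9568}{3} \approx 3189.3$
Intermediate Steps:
$C{\left(p,h \right)} = - 4 h$
$t{\left(E \right)} = 4 E^{2}$ ($t{\left(E \right)} = 2 E 2 E = 4 E^{2}$)
$m = \frac{26}{27}$ ($m = \frac{22 - -4}{13 + 14} = \frac{22 + 4}{27} = 26 \cdot \frac{1}{27} = \frac{26}{27} \approx 0.96296$)
$m 23 t{\left(-6 \right)} = \frac{26}{27} \cdot 23 \cdot 4 \left(-6\right)^{2} = \frac{598 \cdot 4 \cdot 36}{27} = \frac{598}{27} \cdot 144 = \frac{9568}{3}$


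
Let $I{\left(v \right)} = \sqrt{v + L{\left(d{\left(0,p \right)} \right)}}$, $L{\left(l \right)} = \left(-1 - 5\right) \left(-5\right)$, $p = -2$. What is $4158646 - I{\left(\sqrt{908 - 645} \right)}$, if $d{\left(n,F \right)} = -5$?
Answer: $4158646 - \sqrt{30 + \sqrt{263}} \approx 4.1586 \cdot 10^{6}$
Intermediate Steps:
$L{\left(l \right)} = 30$ ($L{\left(l \right)} = \left(-6\right) \left(-5\right) = 30$)
$I{\left(v \right)} = \sqrt{30 + v}$ ($I{\left(v \right)} = \sqrt{v + 30} = \sqrt{30 + v}$)
$4158646 - I{\left(\sqrt{908 - 645} \right)} = 4158646 - \sqrt{30 + \sqrt{908 - 645}} = 4158646 - \sqrt{30 + \sqrt{263}}$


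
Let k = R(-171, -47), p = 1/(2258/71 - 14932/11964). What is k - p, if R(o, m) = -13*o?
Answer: 14424023244/6488635 ≈ 2223.0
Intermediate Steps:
p = 212361/6488635 (p = 1/(2258*(1/71) - 14932*1/11964) = 1/(2258/71 - 3733/2991) = 1/(6488635/212361) = 212361/6488635 ≈ 0.032728)
k = 2223 (k = -13*(-171) = 2223)
k - p = 2223 - 1*212361/6488635 = 2223 - 212361/6488635 = 14424023244/6488635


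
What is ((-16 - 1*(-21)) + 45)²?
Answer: 2500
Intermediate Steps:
((-16 - 1*(-21)) + 45)² = ((-16 + 21) + 45)² = (5 + 45)² = 50² = 2500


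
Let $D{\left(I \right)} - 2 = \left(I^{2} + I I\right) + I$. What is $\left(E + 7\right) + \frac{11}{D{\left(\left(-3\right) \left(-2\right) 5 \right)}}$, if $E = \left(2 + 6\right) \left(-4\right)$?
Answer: $- \frac{45789}{1832} \approx -24.994$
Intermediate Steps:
$D{\left(I \right)} = 2 + I + 2 I^{2}$ ($D{\left(I \right)} = 2 + \left(\left(I^{2} + I I\right) + I\right) = 2 + \left(\left(I^{2} + I^{2}\right) + I\right) = 2 + \left(2 I^{2} + I\right) = 2 + \left(I + 2 I^{2}\right) = 2 + I + 2 I^{2}$)
$E = -32$ ($E = 8 \left(-4\right) = -32$)
$\left(E + 7\right) + \frac{11}{D{\left(\left(-3\right) \left(-2\right) 5 \right)}} = \left(-32 + 7\right) + \frac{11}{2 + \left(-3\right) \left(-2\right) 5 + 2 \left(\left(-3\right) \left(-2\right) 5\right)^{2}} = -25 + \frac{11}{2 + 6 \cdot 5 + 2 \left(6 \cdot 5\right)^{2}} = -25 + \frac{11}{2 + 30 + 2 \cdot 30^{2}} = -25 + \frac{11}{2 + 30 + 2 \cdot 900} = -25 + \frac{11}{2 + 30 + 1800} = -25 + \frac{11}{1832} = - \frac{45789}{1832}$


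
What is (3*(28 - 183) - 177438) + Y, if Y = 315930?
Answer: 138027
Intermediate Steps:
(3*(28 - 183) - 177438) + Y = (3*(28 - 183) - 177438) + 315930 = (3*(-155) - 177438) + 315930 = (-465 - 177438) + 315930 = -177903 + 315930 = 138027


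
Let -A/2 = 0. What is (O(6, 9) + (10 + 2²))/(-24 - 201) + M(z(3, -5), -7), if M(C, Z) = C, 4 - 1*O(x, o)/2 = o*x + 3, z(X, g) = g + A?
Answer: -1033/225 ≈ -4.5911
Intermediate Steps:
A = 0 (A = -2*0 = 0)
z(X, g) = g (z(X, g) = g + 0 = g)
O(x, o) = 2 - 2*o*x (O(x, o) = 8 - 2*(o*x + 3) = 8 - 2*(3 + o*x) = 8 + (-6 - 2*o*x) = 2 - 2*o*x)
(O(6, 9) + (10 + 2²))/(-24 - 201) + M(z(3, -5), -7) = ((2 - 2*9*6) + (10 + 2²))/(-24 - 201) - 5 = ((2 - 108) + (10 + 4))/(-225) - 5 = (-106 + 14)*(-1/225) - 5 = -92*(-1/225) - 5 = 92/225 - 5 = -1033/225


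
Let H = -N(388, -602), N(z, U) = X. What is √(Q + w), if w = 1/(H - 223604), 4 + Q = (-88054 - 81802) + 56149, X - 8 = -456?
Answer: I*√1415662160757513/111578 ≈ 337.21*I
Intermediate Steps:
X = -448 (X = 8 - 456 = -448)
N(z, U) = -448
H = 448 (H = -1*(-448) = 448)
Q = -113711 (Q = -4 + ((-88054 - 81802) + 56149) = -4 + (-169856 + 56149) = -4 - 113707 = -113711)
w = -1/223156 (w = 1/(448 - 223604) = 1/(-223156) = -1/223156 ≈ -4.4812e-6)
√(Q + w) = √(-113711 - 1/223156) = √(-25375291917/223156) = I*√1415662160757513/111578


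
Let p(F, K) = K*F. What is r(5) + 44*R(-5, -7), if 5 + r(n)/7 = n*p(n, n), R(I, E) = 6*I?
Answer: -480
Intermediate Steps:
p(F, K) = F*K
r(n) = -35 + 7*n³ (r(n) = -35 + 7*(n*(n*n)) = -35 + 7*(n*n²) = -35 + 7*n³)
r(5) + 44*R(-5, -7) = (-35 + 7*5³) + 44*(6*(-5)) = (-35 + 7*125) + 44*(-30) = (-35 + 875) - 1320 = 840 - 1320 = -480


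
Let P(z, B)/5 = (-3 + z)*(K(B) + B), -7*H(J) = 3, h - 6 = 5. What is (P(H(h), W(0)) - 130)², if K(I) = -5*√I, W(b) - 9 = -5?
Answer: 36100/49 ≈ 736.73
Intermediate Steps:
h = 11 (h = 6 + 5 = 11)
W(b) = 4 (W(b) = 9 - 5 = 4)
H(J) = -3/7 (H(J) = -⅐*3 = -3/7)
P(z, B) = 5*(-3 + z)*(B - 5*√B) (P(z, B) = 5*((-3 + z)*(-5*√B + B)) = 5*((-3 + z)*(B - 5*√B)) = 5*(-3 + z)*(B - 5*√B))
(P(H(h), W(0)) - 130)² = ((-15*4 + 75*√4 - 25*(-3/7)*√4 + 5*4*(-3/7)) - 130)² = ((-60 + 75*2 - 25*(-3/7)*2 - 60/7) - 130)² = ((-60 + 150 + 150/7 - 60/7) - 130)² = (720/7 - 130)² = (-190/7)² = 36100/49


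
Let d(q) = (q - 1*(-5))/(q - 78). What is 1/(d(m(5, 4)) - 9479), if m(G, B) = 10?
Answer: -68/644587 ≈ -0.00010549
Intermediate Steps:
d(q) = (5 + q)/(-78 + q) (d(q) = (q + 5)/(-78 + q) = (5 + q)/(-78 + q))
1/(d(m(5, 4)) - 9479) = 1/((5 + 10)/(-78 + 10) - 9479) = 1/(15/(-68) - 9479) = 1/(-1/68*15 - 9479) = 1/(-15/68 - 9479) = 1/(-644587/68) = -68/644587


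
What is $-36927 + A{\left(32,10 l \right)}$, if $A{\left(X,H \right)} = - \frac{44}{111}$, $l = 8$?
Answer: $- \frac{4098941}{111} \approx -36927.0$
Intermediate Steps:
$A{\left(X,H \right)} = - \frac{44}{111}$ ($A{\left(X,H \right)} = \left(-44\right) \frac{1}{111} = - \frac{44}{111}$)
$-36927 + A{\left(32,10 l \right)} = -36927 - \frac{44}{111} = - \frac{4098941}{111}$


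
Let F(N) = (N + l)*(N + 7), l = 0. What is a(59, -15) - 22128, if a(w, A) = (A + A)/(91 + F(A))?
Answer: -4669038/211 ≈ -22128.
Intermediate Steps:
F(N) = N*(7 + N) (F(N) = (N + 0)*(N + 7) = N*(7 + N))
a(w, A) = 2*A/(91 + A*(7 + A)) (a(w, A) = (A + A)/(91 + A*(7 + A)) = (2*A)/(91 + A*(7 + A)) = 2*A/(91 + A*(7 + A)))
a(59, -15) - 22128 = 2*(-15)/(91 + (-15)**2 + 7*(-15)) - 22128 = 2*(-15)/(91 + 225 - 105) - 22128 = 2*(-15)/211 - 22128 = 2*(-15)*(1/211) - 22128 = -30/211 - 22128 = -4669038/211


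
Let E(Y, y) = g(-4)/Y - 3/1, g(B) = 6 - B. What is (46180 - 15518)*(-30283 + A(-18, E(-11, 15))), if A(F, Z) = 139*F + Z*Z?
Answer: -121579000032/121 ≈ -1.0048e+9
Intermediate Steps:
E(Y, y) = -3 + 10/Y (E(Y, y) = (6 - 1*(-4))/Y - 3/1 = (6 + 4)/Y - 3*1 = 10/Y - 3 = -3 + 10/Y)
A(F, Z) = Z**2 + 139*F (A(F, Z) = 139*F + Z**2 = Z**2 + 139*F)
(46180 - 15518)*(-30283 + A(-18, E(-11, 15))) = (46180 - 15518)*(-30283 + ((-3 + 10/(-11))**2 + 139*(-18))) = 30662*(-30283 + ((-3 + 10*(-1/11))**2 - 2502)) = 30662*(-30283 + ((-3 - 10/11)**2 - 2502)) = 30662*(-30283 + ((-43/11)**2 - 2502)) = 30662*(-30283 + (1849/121 - 2502)) = 30662*(-30283 - 300893/121) = 30662*(-3965136/121) = -121579000032/121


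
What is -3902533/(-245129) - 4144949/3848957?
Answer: 14004634504660/943490980453 ≈ 14.843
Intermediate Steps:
-3902533/(-245129) - 4144949/3848957 = -3902533*(-1/245129) - 4144949*1/3848957 = 3902533/245129 - 4144949/3848957 = 14004634504660/943490980453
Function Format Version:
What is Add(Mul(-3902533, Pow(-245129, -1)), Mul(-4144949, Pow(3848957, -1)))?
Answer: Rational(14004634504660, 943490980453) ≈ 14.843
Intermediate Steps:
Add(Mul(-3902533, Pow(-245129, -1)), Mul(-4144949, Pow(3848957, -1))) = Add(Mul(-3902533, Rational(-1, 245129)), Mul(-4144949, Rational(1, 3848957))) = Add(Rational(3902533, 245129), Rational(-4144949, 3848957)) = Rational(14004634504660, 943490980453)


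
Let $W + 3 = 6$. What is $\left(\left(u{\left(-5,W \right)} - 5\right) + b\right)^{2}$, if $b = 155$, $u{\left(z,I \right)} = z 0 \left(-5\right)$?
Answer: $22500$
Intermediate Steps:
$W = 3$ ($W = -3 + 6 = 3$)
$u{\left(z,I \right)} = 0$ ($u{\left(z,I \right)} = z 0 = 0$)
$\left(\left(u{\left(-5,W \right)} - 5\right) + b\right)^{2} = \left(\left(0 - 5\right) + 155\right)^{2} = \left(-5 + 155\right)^{2} = 150^{2} = 22500$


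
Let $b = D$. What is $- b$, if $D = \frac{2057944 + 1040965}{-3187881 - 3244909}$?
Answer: $\frac{3098909}{6432790} \approx 0.48174$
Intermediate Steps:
$D = - \frac{3098909}{6432790}$ ($D = \frac{3098909}{-6432790} = 3098909 \left(- \frac{1}{6432790}\right) = - \frac{3098909}{6432790} \approx -0.48174$)
$b = - \frac{3098909}{6432790} \approx -0.48174$
$- b = \left(-1\right) \left(- \frac{3098909}{6432790}\right) = \frac{3098909}{6432790}$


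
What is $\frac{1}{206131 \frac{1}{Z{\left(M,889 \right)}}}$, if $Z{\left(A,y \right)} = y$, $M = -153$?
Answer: $\frac{889}{206131} \approx 0.0043128$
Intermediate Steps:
$\frac{1}{206131 \frac{1}{Z{\left(M,889 \right)}}} = \frac{1}{206131 \cdot \frac{1}{889}} = \frac{1}{\frac{206131}{889}} = \frac{889}{206131}$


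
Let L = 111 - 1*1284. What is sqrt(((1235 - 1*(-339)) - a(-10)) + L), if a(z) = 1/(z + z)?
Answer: sqrt(40105)/10 ≈ 20.026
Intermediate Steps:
a(z) = 1/(2*z)
L = -1173 (L = 111 - 1284 = -1173)
sqrt(((1235 - 1*(-339)) - a(-10)) + L) = sqrt(((1235 - 1*(-339)) - 1/(2*(-10))) - 1173) = sqrt(((1235 + 339) - (-1)/(2*10)) - 1173) = sqrt((1574 - 1*(-1/20)) - 1173) = sqrt((1574 + 1/20) - 1173) = sqrt(31481/20 - 1173) = sqrt(8021/20) = sqrt(40105)/10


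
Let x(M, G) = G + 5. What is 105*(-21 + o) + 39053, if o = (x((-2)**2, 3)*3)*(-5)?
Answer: 24248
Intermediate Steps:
x(M, G) = 5 + G
o = -120 (o = ((5 + 3)*3)*(-5) = (8*3)*(-5) = 24*(-5) = -120)
105*(-21 + o) + 39053 = 105*(-21 - 120) + 39053 = 105*(-141) + 39053 = -14805 + 39053 = 24248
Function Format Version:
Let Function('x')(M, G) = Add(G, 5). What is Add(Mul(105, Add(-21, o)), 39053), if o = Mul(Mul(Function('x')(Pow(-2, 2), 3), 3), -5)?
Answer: 24248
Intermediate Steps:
Function('x')(M, G) = Add(5, G)
o = -120 (o = Mul(Mul(Add(5, 3), 3), -5) = Mul(Mul(8, 3), -5) = Mul(24, -5) = -120)
Add(Mul(105, Add(-21, o)), 39053) = Add(Mul(105, Add(-21, -120)), 39053) = Add(Mul(105, -141), 39053) = Add(-14805, 39053) = 24248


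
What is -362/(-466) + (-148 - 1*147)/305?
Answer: -2706/14213 ≈ -0.19039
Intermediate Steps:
-362/(-466) + (-148 - 1*147)/305 = -362*(-1/466) + (-148 - 147)*(1/305) = 181/233 - 295*1/305 = 181/233 - 59/61 = -2706/14213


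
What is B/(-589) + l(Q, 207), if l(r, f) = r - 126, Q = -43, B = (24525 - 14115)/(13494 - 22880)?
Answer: -467140708/2764177 ≈ -169.00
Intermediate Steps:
B = -5205/4693 (B = 10410/(-9386) = 10410*(-1/9386) = -5205/4693 ≈ -1.1091)
l(r, f) = -126 + r
B/(-589) + l(Q, 207) = -5205/4693/(-589) + (-126 - 43) = -5205/4693*(-1/589) - 169 = 5205/2764177 - 169 = -467140708/2764177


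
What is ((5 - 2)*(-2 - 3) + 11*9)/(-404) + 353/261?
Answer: 30172/26361 ≈ 1.1446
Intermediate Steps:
((5 - 2)*(-2 - 3) + 11*9)/(-404) + 353/261 = (3*(-5) + 99)*(-1/404) + 353*(1/261) = (-15 + 99)*(-1/404) + 353/261 = 84*(-1/404) + 353/261 = -21/101 + 353/261 = 30172/26361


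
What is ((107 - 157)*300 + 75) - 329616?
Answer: -344541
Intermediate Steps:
((107 - 157)*300 + 75) - 329616 = (-50*300 + 75) - 329616 = (-15000 + 75) - 329616 = -14925 - 329616 = -344541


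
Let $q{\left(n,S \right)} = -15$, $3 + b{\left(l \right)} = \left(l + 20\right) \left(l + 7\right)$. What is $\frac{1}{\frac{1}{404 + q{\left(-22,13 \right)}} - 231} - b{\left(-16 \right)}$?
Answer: $\frac{3504073}{89858} \approx 38.996$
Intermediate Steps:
$b{\left(l \right)} = -3 + \left(7 + l\right) \left(20 + l\right)$ ($b{\left(l \right)} = -3 + \left(l + 20\right) \left(l + 7\right) = -3 + \left(20 + l\right) \left(7 + l\right) = -3 + \left(7 + l\right) \left(20 + l\right)$)
$\frac{1}{\frac{1}{404 + q{\left(-22,13 \right)}} - 231} - b{\left(-16 \right)} = \frac{1}{\frac{1}{404 - 15} - 231} - \left(137 + \left(-16\right)^{2} + 27 \left(-16\right)\right) = \frac{1}{\frac{1}{389} - 231} - \left(137 + 256 - 432\right) = \frac{1}{\frac{1}{389} - 231} - -39 = \frac{1}{- \frac{89858}{389}} + 39 = - \frac{389}{89858} + 39 = \frac{3504073}{89858}$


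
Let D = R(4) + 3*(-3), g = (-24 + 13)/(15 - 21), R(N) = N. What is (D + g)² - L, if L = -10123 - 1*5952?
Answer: 579061/36 ≈ 16085.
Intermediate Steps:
L = -16075 (L = -10123 - 5952 = -16075)
g = 11/6 (g = -11/(-6) = -11*(-⅙) = 11/6 ≈ 1.8333)
D = -5 (D = 4 + 3*(-3) = 4 - 9 = -5)
(D + g)² - L = (-5 + 11/6)² - 1*(-16075) = (-19/6)² + 16075 = 361/36 + 16075 = 579061/36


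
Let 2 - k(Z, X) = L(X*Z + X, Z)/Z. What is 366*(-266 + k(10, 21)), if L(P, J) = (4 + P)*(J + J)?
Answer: -268644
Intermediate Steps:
L(P, J) = 2*J*(4 + P) (L(P, J) = (4 + P)*(2*J) = 2*J*(4 + P))
k(Z, X) = -6 - 2*X - 2*X*Z (k(Z, X) = 2 - 2*Z*(4 + (X*Z + X))/Z = 2 - 2*Z*(4 + (X + X*Z))/Z = 2 - 2*Z*(4 + X + X*Z)/Z = 2 - (8 + 2*X + 2*X*Z) = 2 + (-8 - 2*X - 2*X*Z) = -6 - 2*X - 2*X*Z)
366*(-266 + k(10, 21)) = 366*(-266 + (-6 - 2*21 - 2*21*10)) = 366*(-266 + (-6 - 42 - 420)) = 366*(-266 - 468) = 366*(-734) = -268644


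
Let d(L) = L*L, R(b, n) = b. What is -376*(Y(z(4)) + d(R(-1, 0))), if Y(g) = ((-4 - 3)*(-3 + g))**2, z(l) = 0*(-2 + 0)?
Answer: -166192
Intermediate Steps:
d(L) = L**2
z(l) = 0 (z(l) = 0*(-2) = 0)
Y(g) = (21 - 7*g)**2 (Y(g) = (-7*(-3 + g))**2 = (21 - 7*g)**2)
-376*(Y(z(4)) + d(R(-1, 0))) = -376*(49*(-3 + 0)**2 + (-1)**2) = -376*(49*(-3)**2 + 1) = -376*(49*9 + 1) = -376*(441 + 1) = -376*442 = -166192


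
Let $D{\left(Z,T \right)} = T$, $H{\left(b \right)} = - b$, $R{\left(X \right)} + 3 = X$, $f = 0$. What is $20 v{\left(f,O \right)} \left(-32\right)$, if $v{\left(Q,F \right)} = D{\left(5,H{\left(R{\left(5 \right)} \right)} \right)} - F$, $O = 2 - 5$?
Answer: $-640$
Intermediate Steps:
$R{\left(X \right)} = -3 + X$
$O = -3$ ($O = 2 - 5 = -3$)
$v{\left(Q,F \right)} = -2 - F$ ($v{\left(Q,F \right)} = - (-3 + 5) - F = \left(-1\right) 2 - F = -2 - F$)
$20 v{\left(f,O \right)} \left(-32\right) = 20 \left(-2 - -3\right) \left(-32\right) = 20 \left(-2 + 3\right) \left(-32\right) = 20 \cdot 1 \left(-32\right) = 20 \left(-32\right) = -640$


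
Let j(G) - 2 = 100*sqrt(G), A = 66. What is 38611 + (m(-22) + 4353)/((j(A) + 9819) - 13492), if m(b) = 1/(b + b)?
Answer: 21772603664743/563914604 - 4788275*sqrt(66)/140978651 ≈ 38610.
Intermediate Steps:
j(G) = 2 + 100*sqrt(G)
m(b) = 1/(2*b)
38611 + (m(-22) + 4353)/((j(A) + 9819) - 13492) = 38611 + ((1/2)/(-22) + 4353)/(((2 + 100*sqrt(66)) + 9819) - 13492) = 38611 + ((1/2)*(-1/22) + 4353)/((9821 + 100*sqrt(66)) - 13492) = 38611 + (-1/44 + 4353)/(-3671 + 100*sqrt(66)) = 38611 + 191531/(44*(-3671 + 100*sqrt(66)))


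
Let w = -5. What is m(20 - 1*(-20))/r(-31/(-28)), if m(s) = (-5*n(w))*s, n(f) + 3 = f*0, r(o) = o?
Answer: 16800/31 ≈ 541.94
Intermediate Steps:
n(f) = -3 (n(f) = -3 + f*0 = -3 + 0 = -3)
m(s) = 15*s (m(s) = (-5*(-3))*s = 15*s)
m(20 - 1*(-20))/r(-31/(-28)) = (15*(20 - 1*(-20)))/((-31/(-28))) = (15*(20 + 20))/((-31*(-1/28))) = (15*40)/(31/28) = 600*(28/31) = 16800/31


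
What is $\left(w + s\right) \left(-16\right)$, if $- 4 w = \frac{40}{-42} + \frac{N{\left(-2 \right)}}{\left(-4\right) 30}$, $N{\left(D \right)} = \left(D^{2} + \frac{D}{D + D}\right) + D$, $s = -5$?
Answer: $\frac{2131}{28} \approx 76.107$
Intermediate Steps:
$N{\left(D \right)} = \frac{1}{2} + D + D^{2}$ ($N{\left(D \right)} = \left(D^{2} + \frac{D}{2 D}\right) + D = \left(D^{2} + \frac{1}{2 D} D\right) + D = \left(D^{2} + \frac{1}{2}\right) + D = \left(\frac{1}{2} + D^{2}\right) + D = \frac{1}{2} + D + D^{2}$)
$w = \frac{109}{448}$ ($w = - \frac{\frac{40}{-42} + \frac{\frac{1}{2} - 2 + \left(-2\right)^{2}}{\left(-4\right) 30}}{4} = - \frac{40 \left(- \frac{1}{42}\right) + \frac{\frac{1}{2} - 2 + 4}{-120}}{4} = - \frac{- \frac{20}{21} + \frac{5}{2} \left(- \frac{1}{120}\right)}{4} = - \frac{- \frac{20}{21} - \frac{1}{48}}{4} = \left(- \frac{1}{4}\right) \left(- \frac{109}{112}\right) = \frac{109}{448} \approx 0.2433$)
$\left(w + s\right) \left(-16\right) = \left(\frac{109}{448} - 5\right) \left(-16\right) = \left(- \frac{2131}{448}\right) \left(-16\right) = \frac{2131}{28}$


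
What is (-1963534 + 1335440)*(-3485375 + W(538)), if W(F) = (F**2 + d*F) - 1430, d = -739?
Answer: 2257962128642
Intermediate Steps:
W(F) = -1430 + F**2 - 739*F (W(F) = (F**2 - 739*F) - 1430 = -1430 + F**2 - 739*F)
(-1963534 + 1335440)*(-3485375 + W(538)) = (-1963534 + 1335440)*(-3485375 + (-1430 + 538**2 - 739*538)) = -628094*(-3485375 + (-1430 + 289444 - 397582)) = -628094*(-3485375 - 109568) = -628094*(-3594943) = 2257962128642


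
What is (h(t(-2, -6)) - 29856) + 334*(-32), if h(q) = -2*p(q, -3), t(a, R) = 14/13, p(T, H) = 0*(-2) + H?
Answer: -40538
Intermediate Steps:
p(T, H) = H (p(T, H) = 0 + H = H)
t(a, R) = 14/13 (t(a, R) = 14*(1/13) = 14/13)
h(q) = 6 (h(q) = -2*(-3) = 6)
(h(t(-2, -6)) - 29856) + 334*(-32) = (6 - 29856) + 334*(-32) = -29850 - 10688 = -40538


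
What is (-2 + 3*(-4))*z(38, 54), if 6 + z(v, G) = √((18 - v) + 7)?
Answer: 84 - 14*I*√13 ≈ 84.0 - 50.478*I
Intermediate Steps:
z(v, G) = -6 + √(25 - v) (z(v, G) = -6 + √((18 - v) + 7) = -6 + √(25 - v))
(-2 + 3*(-4))*z(38, 54) = (-2 + 3*(-4))*(-6 + √(25 - 1*38)) = (-2 - 12)*(-6 + √(25 - 38)) = -14*(-6 + √(-13)) = -14*(-6 + I*√13) = 84 - 14*I*√13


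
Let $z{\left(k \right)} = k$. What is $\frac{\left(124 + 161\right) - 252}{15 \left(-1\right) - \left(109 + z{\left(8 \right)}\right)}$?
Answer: $- \frac{1}{4} \approx -0.25$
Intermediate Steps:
$\frac{\left(124 + 161\right) - 252}{15 \left(-1\right) - \left(109 + z{\left(8 \right)}\right)} = \frac{\left(124 + 161\right) - 252}{15 \left(-1\right) - 117} = \frac{285 - 252}{-15 - 117} = \frac{33}{-15 - 117} = \frac{33}{-132} = 33 \left(- \frac{1}{132}\right) = - \frac{1}{4}$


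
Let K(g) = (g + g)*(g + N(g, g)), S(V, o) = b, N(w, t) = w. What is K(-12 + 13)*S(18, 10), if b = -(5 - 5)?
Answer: 0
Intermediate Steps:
b = 0 (b = -1*0 = 0)
S(V, o) = 0
K(g) = 4*g² (K(g) = (g + g)*(g + g) = (2*g)*(2*g) = 4*g²)
K(-12 + 13)*S(18, 10) = (4*(-12 + 13)²)*0 = (4*1²)*0 = (4*1)*0 = 4*0 = 0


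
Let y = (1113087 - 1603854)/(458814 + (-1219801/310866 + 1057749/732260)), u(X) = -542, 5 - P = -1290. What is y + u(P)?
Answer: -1492604632735846066/2748458944790753 ≈ -543.07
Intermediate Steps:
P = 1295 (P = 5 - 1*(-1290) = 5 + 1290 = 1295)
y = -2939884659257940/2748458944790753 (y = -490767/(458814 + (-1219801*1/310866 + 1057749*(1/732260))) = -490767/(458814 + (-1219801/310866 + 55671/38540)) = -490767/(458814 - 14852454727/5990387820) = -490767/2748458944790753/5990387820 = -490767*5990387820/2748458944790753 = -2939884659257940/2748458944790753 ≈ -1.0696)
y + u(P) = -2939884659257940/2748458944790753 - 542 = -1492604632735846066/2748458944790753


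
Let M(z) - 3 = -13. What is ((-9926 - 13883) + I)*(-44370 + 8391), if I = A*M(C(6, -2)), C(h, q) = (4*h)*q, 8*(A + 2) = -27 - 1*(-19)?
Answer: 855544641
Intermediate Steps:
A = -3 (A = -2 + (-27 - 1*(-19))/8 = -2 + (-27 + 19)/8 = -2 + (1/8)*(-8) = -2 - 1 = -3)
C(h, q) = 4*h*q
M(z) = -10 (M(z) = 3 - 13 = -10)
I = 30 (I = -3*(-10) = 30)
((-9926 - 13883) + I)*(-44370 + 8391) = ((-9926 - 13883) + 30)*(-44370 + 8391) = (-23809 + 30)*(-35979) = -23779*(-35979) = 855544641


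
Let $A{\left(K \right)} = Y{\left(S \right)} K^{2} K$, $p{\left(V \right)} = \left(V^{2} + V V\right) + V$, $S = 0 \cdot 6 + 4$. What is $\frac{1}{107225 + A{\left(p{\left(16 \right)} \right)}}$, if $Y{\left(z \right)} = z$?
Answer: $\frac{1}{588899033} \approx 1.6981 \cdot 10^{-9}$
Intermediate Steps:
$S = 4$ ($S = 0 + 4 = 4$)
$p{\left(V \right)} = V + 2 V^{2}$ ($p{\left(V \right)} = \left(V^{2} + V^{2}\right) + V = 2 V^{2} + V = V + 2 V^{2}$)
$A{\left(K \right)} = 4 K^{3}$ ($A{\left(K \right)} = 4 K^{2} K = 4 K^{3}$)
$\frac{1}{107225 + A{\left(p{\left(16 \right)} \right)}} = \frac{1}{107225 + 4 \left(16 \left(1 + 2 \cdot 16\right)\right)^{3}} = \frac{1}{107225 + 4 \left(16 \left(1 + 32\right)\right)^{3}} = \frac{1}{107225 + 4 \left(16 \cdot 33\right)^{3}} = \frac{1}{107225 + 4 \cdot 528^{3}} = \frac{1}{107225 + 4 \cdot 147197952} = \frac{1}{107225 + 588791808} = \frac{1}{588899033}$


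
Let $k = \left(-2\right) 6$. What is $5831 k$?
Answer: $-69972$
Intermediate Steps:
$k = -12$
$5831 k = 5831 \left(-12\right) = -69972$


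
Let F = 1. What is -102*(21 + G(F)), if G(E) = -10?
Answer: -1122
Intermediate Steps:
-102*(21 + G(F)) = -102*(21 - 10) = -102*11 = -1122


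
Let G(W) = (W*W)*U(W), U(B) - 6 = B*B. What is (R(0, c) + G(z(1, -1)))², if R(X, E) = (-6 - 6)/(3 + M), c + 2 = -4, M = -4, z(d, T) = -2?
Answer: 2704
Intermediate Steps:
U(B) = 6 + B² (U(B) = 6 + B*B = 6 + B²)
G(W) = W²*(6 + W²) (G(W) = (W*W)*(6 + W²) = W²*(6 + W²))
c = -6 (c = -2 - 4 = -6)
R(X, E) = 12 (R(X, E) = (-6 - 6)/(3 - 4) = -12/(-1) = -12*(-1) = 12)
(R(0, c) + G(z(1, -1)))² = (12 + (-2)²*(6 + (-2)²))² = (12 + 4*(6 + 4))² = (12 + 4*10)² = (12 + 40)² = 52² = 2704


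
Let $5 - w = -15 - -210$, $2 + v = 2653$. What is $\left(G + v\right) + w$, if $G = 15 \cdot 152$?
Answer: $4741$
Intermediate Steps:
$v = 2651$ ($v = -2 + 2653 = 2651$)
$w = -190$ ($w = 5 - \left(-15 - -210\right) = 5 - \left(-15 + 210\right) = 5 - 195 = -190$)
$G = 2280$
$\left(G + v\right) + w = \left(2280 + 2651\right) - 190 = 4931 - 190 = 4741$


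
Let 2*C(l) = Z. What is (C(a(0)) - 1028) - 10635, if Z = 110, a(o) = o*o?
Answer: -11608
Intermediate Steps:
a(o) = o**2
C(l) = 55 (C(l) = (1/2)*110 = 55)
(C(a(0)) - 1028) - 10635 = (55 - 1028) - 10635 = -973 - 10635 = -11608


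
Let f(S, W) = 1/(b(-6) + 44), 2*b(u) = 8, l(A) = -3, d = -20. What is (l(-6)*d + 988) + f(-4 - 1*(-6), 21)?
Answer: 50305/48 ≈ 1048.0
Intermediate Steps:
b(u) = 4 (b(u) = (½)*8 = 4)
f(S, W) = 1/48 (f(S, W) = 1/(4 + 44) = 1/48)
(l(-6)*d + 988) + f(-4 - 1*(-6), 21) = (-3*(-20) + 988) + 1/48 = (60 + 988) + 1/48 = 1048 + 1/48 = 50305/48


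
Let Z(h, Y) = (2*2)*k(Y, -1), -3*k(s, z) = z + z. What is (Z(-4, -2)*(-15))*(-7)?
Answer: 280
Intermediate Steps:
k(s, z) = -2*z/3 (k(s, z) = -(z + z)/3 = -2*z/3)
Z(h, Y) = 8/3 (Z(h, Y) = (2*2)*(-⅔*(-1)) = 4*(⅔) = 8/3)
(Z(-4, -2)*(-15))*(-7) = ((8/3)*(-15))*(-7) = -40*(-7) = 280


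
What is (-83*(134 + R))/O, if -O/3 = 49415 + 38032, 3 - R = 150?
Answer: -1079/262341 ≈ -0.0041130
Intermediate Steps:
R = -147 (R = 3 - 1*150 = 3 - 150 = -147)
O = -262341 (O = -3*(49415 + 38032) = -3*87447 = -262341)
(-83*(134 + R))/O = -83*(134 - 147)/(-262341) = -83*(-13)*(-1/262341) = 1079*(-1/262341) = -1079/262341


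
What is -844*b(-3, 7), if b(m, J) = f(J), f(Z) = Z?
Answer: -5908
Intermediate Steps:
b(m, J) = J
-844*b(-3, 7) = -844*7 = -5908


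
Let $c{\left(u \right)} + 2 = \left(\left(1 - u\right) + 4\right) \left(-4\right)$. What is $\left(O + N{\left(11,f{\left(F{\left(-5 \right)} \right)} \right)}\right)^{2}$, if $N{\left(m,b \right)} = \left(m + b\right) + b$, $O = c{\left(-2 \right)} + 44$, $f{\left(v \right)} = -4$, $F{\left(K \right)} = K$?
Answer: $289$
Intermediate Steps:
$c{\left(u \right)} = -22 + 4 u$ ($c{\left(u \right)} = -2 + \left(\left(1 - u\right) + 4\right) \left(-4\right) = -2 + \left(5 - u\right) \left(-4\right) = -2 + \left(-20 + 4 u\right) = -22 + 4 u$)
$O = 14$ ($O = \left(-22 + 4 \left(-2\right)\right) + 44 = \left(-22 - 8\right) + 44 = -30 + 44 = 14$)
$N{\left(m,b \right)} = m + 2 b$ ($N{\left(m,b \right)} = \left(b + m\right) + b = m + 2 b$)
$\left(O + N{\left(11,f{\left(F{\left(-5 \right)} \right)} \right)}\right)^{2} = \left(14 + \left(11 + 2 \left(-4\right)\right)\right)^{2} = \left(14 + \left(11 - 8\right)\right)^{2} = \left(14 + 3\right)^{2} = 17^{2} = 289$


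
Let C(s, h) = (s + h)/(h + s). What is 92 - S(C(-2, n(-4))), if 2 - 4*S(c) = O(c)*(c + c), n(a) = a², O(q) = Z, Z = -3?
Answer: 90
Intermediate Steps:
O(q) = -3
C(s, h) = 1 (C(s, h) = (h + s)/(h + s) = 1)
S(c) = ½ + 3*c/2 (S(c) = ½ - (-3)*(c + c)/4 = ½ - (-3)*2*c/4 = ½ - (-3)*c/2 = ½ + 3*c/2)
92 - S(C(-2, n(-4))) = 92 - (½ + (3/2)*1) = 92 - (½ + 3/2) = 92 - 1*2 = 92 - 2 = 90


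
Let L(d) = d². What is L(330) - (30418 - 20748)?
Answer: 99230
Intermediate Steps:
L(330) - (30418 - 20748) = 330² - (30418 - 20748) = 108900 - 1*9670 = 108900 - 9670 = 99230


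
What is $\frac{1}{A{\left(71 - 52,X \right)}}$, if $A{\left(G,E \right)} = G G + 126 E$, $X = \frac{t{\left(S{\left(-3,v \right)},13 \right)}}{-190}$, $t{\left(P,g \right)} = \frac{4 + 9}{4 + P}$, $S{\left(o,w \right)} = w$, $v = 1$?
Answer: $\frac{475}{170656} \approx 0.0027834$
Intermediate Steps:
$t{\left(P,g \right)} = \frac{13}{4 + P}$
$X = - \frac{13}{950}$ ($X = \frac{13 \frac{1}{4 + 1}}{-190} = \frac{13}{5} \left(- \frac{1}{190}\right) = - \frac{13}{950} \approx -0.013684$)
$A{\left(G,E \right)} = G^{2} + 126 E$
$\frac{1}{A{\left(71 - 52,X \right)}} = \frac{1}{\left(71 - 52\right)^{2} + 126 \left(- \frac{13}{950}\right)} = \frac{1}{\left(71 - 52\right)^{2} - \frac{819}{475}} = \frac{1}{19^{2} - \frac{819}{475}} = \frac{1}{361 - \frac{819}{475}} = \frac{1}{\frac{170656}{475}} = \frac{475}{170656}$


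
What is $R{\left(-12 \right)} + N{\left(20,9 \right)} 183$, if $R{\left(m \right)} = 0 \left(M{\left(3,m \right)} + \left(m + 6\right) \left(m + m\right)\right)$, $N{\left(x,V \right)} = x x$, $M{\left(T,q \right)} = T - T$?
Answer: $73200$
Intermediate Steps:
$M{\left(T,q \right)} = 0$
$N{\left(x,V \right)} = x^{2}$
$R{\left(m \right)} = 0$ ($R{\left(m \right)} = 0 \left(0 + \left(m + 6\right) \left(m + m\right)\right) = 0 \left(0 + \left(6 + m\right) 2 m\right) = 0 \left(0 + 2 m \left(6 + m\right)\right) = 0 \cdot 2 m \left(6 + m\right) = 0$)
$R{\left(-12 \right)} + N{\left(20,9 \right)} 183 = 0 + 20^{2} \cdot 183 = 0 + 400 \cdot 183 = 0 + 73200 = 73200$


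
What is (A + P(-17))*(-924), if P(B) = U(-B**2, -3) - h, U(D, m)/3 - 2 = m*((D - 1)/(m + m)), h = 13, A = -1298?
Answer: 1607760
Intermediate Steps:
U(D, m) = 9/2 + 3*D/2 (U(D, m) = 6 + 3*(m*((D - 1)/(m + m))) = 6 + 3*(m*((-1 + D)/((2*m)))) = 6 + 3*(m*((-1 + D)*(1/(2*m)))) = 6 + 3*(m*((-1 + D)/(2*m))) = 6 + 3*(-1/2 + D/2) = 6 + (-3/2 + 3*D/2) = 9/2 + 3*D/2)
P(B) = -17/2 - 3*B**2/2 (P(B) = (9/2 + 3*(-B**2)/2) - 1*13 = (9/2 - 3*B**2/2) - 13 = -17/2 - 3*B**2/2)
(A + P(-17))*(-924) = (-1298 + (-17/2 - 3/2*(-17)**2))*(-924) = (-1298 + (-17/2 - 3/2*289))*(-924) = (-1298 + (-17/2 - 867/2))*(-924) = (-1298 - 442)*(-924) = -1740*(-924) = 1607760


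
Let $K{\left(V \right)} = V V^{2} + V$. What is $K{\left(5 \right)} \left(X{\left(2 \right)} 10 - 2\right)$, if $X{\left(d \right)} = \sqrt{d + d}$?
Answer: $2340$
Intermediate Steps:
$K{\left(V \right)} = V + V^{3}$ ($K{\left(V \right)} = V^{3} + V = V + V^{3}$)
$X{\left(d \right)} = \sqrt{2} \sqrt{d}$ ($X{\left(d \right)} = \sqrt{2 d} = \sqrt{2} \sqrt{d}$)
$K{\left(5 \right)} \left(X{\left(2 \right)} 10 - 2\right) = \left(5 + 5^{3}\right) \left(\sqrt{2} \sqrt{2} \cdot 10 - 2\right) = \left(5 + 125\right) \left(2 \cdot 10 - 2\right) = 130 \left(20 - 2\right) = 130 \cdot 18 = 2340$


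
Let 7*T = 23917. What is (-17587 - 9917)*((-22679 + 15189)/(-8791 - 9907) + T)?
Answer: -6150616324992/65443 ≈ -9.3984e+7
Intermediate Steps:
T = 23917/7 (T = (⅐)*23917 = 23917/7 ≈ 3416.7)
(-17587 - 9917)*((-22679 + 15189)/(-8791 - 9907) + T) = (-17587 - 9917)*((-22679 + 15189)/(-8791 - 9907) + 23917/7) = -27504*(-7490/(-18698) + 23917/7) = -27504*(-7490*(-1/18698) + 23917/7) = -27504*(3745/9349 + 23917/7) = -27504*223626248/65443 = -6150616324992/65443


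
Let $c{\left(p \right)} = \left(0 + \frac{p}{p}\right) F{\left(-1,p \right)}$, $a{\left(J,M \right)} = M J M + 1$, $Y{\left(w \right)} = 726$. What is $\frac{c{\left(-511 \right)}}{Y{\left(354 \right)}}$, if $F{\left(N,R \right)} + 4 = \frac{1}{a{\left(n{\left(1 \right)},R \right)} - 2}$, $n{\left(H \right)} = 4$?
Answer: $- \frac{4177931}{758294658} \approx -0.0055096$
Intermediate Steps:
$a{\left(J,M \right)} = 1 + J M^{2}$ ($a{\left(J,M \right)} = J M M + 1 = J M^{2} + 1 = 1 + J M^{2}$)
$F{\left(N,R \right)} = -4 + \frac{1}{-1 + 4 R^{2}}$ ($F{\left(N,R \right)} = -4 + \frac{1}{\left(1 + 4 R^{2}\right) - 2} = -4 + \frac{1}{-1 + 4 R^{2}}$)
$c{\left(p \right)} = \frac{5 - 16 p^{2}}{-1 + 4 p^{2}}$ ($c{\left(p \right)} = \left(0 + \frac{p}{p}\right) \frac{5 - 16 p^{2}}{-1 + 4 p^{2}} = \left(0 + 1\right) \frac{5 - 16 p^{2}}{-1 + 4 p^{2}} = 1 \frac{5 - 16 p^{2}}{-1 + 4 p^{2}} = \frac{5 - 16 p^{2}}{-1 + 4 p^{2}}$)
$\frac{c{\left(-511 \right)}}{Y{\left(354 \right)}} = \frac{\frac{1}{-1 + 4 \left(-511\right)^{2}} \left(5 - 16 \left(-511\right)^{2}\right)}{726} = \frac{5 - 4177936}{-1 + 4 \cdot 261121} \cdot \frac{1}{726} = \frac{5 - 4177936}{-1 + 1044484} \cdot \frac{1}{726} = \frac{1}{1044483} \left(-4177931\right) \frac{1}{726} = \left(- \frac{4177931}{1044483}\right) \frac{1}{726} = - \frac{4177931}{758294658}$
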